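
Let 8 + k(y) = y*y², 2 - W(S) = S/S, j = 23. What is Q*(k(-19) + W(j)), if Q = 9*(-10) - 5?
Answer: 652270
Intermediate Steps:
W(S) = 1 (W(S) = 2 - S/S = 2 - 1*1 = 2 - 1 = 1)
k(y) = -8 + y³ (k(y) = -8 + y*y² = -8 + y³)
Q = -95 (Q = -90 - 5 = -95)
Q*(k(-19) + W(j)) = -95*((-8 + (-19)³) + 1) = -95*((-8 - 6859) + 1) = -95*(-6867 + 1) = -95*(-6866) = 652270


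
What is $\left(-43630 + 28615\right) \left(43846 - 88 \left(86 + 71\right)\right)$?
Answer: $-450900450$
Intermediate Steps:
$\left(-43630 + 28615\right) \left(43846 - 88 \left(86 + 71\right)\right) = - 15015 \left(43846 - 13816\right) = \left(-15015\right) 30030 = -450900450$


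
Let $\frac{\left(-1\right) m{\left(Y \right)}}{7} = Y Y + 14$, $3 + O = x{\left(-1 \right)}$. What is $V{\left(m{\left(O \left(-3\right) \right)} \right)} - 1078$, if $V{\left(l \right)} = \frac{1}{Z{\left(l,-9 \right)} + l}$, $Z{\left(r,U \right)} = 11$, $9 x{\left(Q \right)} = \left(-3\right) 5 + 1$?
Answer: $- \frac{13528909}{12550} \approx -1078.0$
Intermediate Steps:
$x{\left(Q \right)} = - \frac{14}{9}$ ($x{\left(Q \right)} = \frac{\left(-3\right) 5 + 1}{9} = \frac{-15 + 1}{9} = \frac{1}{9} \left(-14\right) = - \frac{14}{9}$)
$O = - \frac{41}{9}$ ($O = -3 - \frac{14}{9} = - \frac{41}{9} \approx -4.5556$)
$m{\left(Y \right)} = -98 - 7 Y^{2}$ ($m{\left(Y \right)} = - 7 \left(Y Y + 14\right) = - 7 \left(Y^{2} + 14\right) = - 7 \left(14 + Y^{2}\right) = -98 - 7 Y^{2}$)
$V{\left(l \right)} = \frac{1}{11 + l}$
$V{\left(m{\left(O \left(-3\right) \right)} \right)} - 1078 = \frac{1}{11 - \left(98 + 7 \left(\left(- \frac{41}{9}\right) \left(-3\right)\right)^{2}\right)} - 1078 = \frac{1}{11 - \left(98 + 7 \left(\frac{41}{3}\right)^{2}\right)} - 1078 = \frac{1}{11 - \frac{12649}{9}} - 1078 = \frac{1}{- \frac{12550}{9}} - 1078 = - \frac{9}{12550} - 1078 = - \frac{13528909}{12550}$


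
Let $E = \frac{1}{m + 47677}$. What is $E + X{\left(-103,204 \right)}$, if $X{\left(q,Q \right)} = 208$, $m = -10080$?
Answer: $\frac{7820177}{37597} \approx 208.0$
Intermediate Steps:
$E = \frac{1}{37597}$ ($E = \frac{1}{-10080 + 47677} = \frac{1}{37597} \approx 2.6598 \cdot 10^{-5}$)
$E + X{\left(-103,204 \right)} = \frac{1}{37597} + 208 = \frac{7820177}{37597}$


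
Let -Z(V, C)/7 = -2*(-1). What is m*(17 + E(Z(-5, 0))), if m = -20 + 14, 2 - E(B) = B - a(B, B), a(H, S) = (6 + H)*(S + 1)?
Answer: -822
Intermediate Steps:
a(H, S) = (1 + S)*(6 + H) (a(H, S) = (6 + H)*(1 + S) = (1 + S)*(6 + H))
Z(V, C) = -14 (Z(V, C) = -(-14)*(-1) = -7*2 = -14)
E(B) = 8 + B² + 6*B (E(B) = 2 - (B - (6 + B + 6*B + B*B)) = 2 - (B - (6 + B + 6*B + B²)) = 2 - (B - (6 + B² + 7*B)) = 2 - (B + (-6 - B² - 7*B)) = 2 - (-6 - B² - 6*B) = 2 + (6 + B² + 6*B) = 8 + B² + 6*B)
m = -6
m*(17 + E(Z(-5, 0))) = -6*(17 + (8 + (-14)² + 6*(-14))) = -6*(17 + (8 + 196 - 84)) = -6*(17 + 120) = -6*137 = -822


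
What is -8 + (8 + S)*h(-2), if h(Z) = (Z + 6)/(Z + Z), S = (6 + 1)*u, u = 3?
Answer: -37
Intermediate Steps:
S = 21 (S = (6 + 1)*3 = 7*3 = 21)
h(Z) = (6 + Z)/(2*Z) (h(Z) = (6 + Z)/((2*Z)) = (6 + Z)*(1/(2*Z)) = (6 + Z)/(2*Z))
-8 + (8 + S)*h(-2) = -8 + (8 + 21)*((1/2)*(6 - 2)/(-2)) = -8 + 29*((1/2)*(-1/2)*4) = -8 + 29*(-1) = -8 - 29 = -37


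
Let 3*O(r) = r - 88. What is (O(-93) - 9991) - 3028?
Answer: -39238/3 ≈ -13079.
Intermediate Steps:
O(r) = -88/3 + r/3 (O(r) = (r - 88)/3 = (-88 + r)/3 = -88/3 + r/3)
(O(-93) - 9991) - 3028 = ((-88/3 + (⅓)*(-93)) - 9991) - 3028 = ((-88/3 - 31) - 9991) - 3028 = (-181/3 - 9991) - 3028 = -30154/3 - 3028 = -39238/3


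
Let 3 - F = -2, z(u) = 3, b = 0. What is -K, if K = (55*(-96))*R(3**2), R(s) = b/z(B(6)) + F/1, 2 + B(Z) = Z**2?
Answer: 26400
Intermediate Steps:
B(Z) = -2 + Z**2
F = 5 (F = 3 - 1*(-2) = 3 + 2 = 5)
R(s) = 5 (R(s) = 0/3 + 5/1 = 0*(1/3) + 5*1 = 0 + 5 = 5)
K = -26400 (K = (55*(-96))*5 = -5280*5 = -26400)
-K = -1*(-26400) = 26400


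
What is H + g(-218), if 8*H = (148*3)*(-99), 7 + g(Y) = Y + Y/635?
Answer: -7264201/1270 ≈ -5719.8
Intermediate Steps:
g(Y) = -7 + 636*Y/635 (g(Y) = -7 + (Y + Y/635) = -7 + 636*Y/635)
H = -10989/2 (H = ((148*3)*(-99))/8 = (444*(-99))/8 = (⅛)*(-43956) = -10989/2 ≈ -5494.5)
H + g(-218) = -10989/2 + (-7 + (636/635)*(-218)) = -10989/2 + (-7 - 138648/635) = -10989/2 - 143093/635 = -7264201/1270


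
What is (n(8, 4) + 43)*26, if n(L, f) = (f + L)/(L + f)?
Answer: 1144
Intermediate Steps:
n(L, f) = 1 (n(L, f) = (L + f)/(L + f) = 1)
(n(8, 4) + 43)*26 = (1 + 43)*26 = 44*26 = 1144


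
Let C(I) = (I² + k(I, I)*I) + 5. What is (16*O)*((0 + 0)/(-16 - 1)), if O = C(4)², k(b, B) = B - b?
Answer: 0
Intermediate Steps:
C(I) = 5 + I² (C(I) = (I² + (I - I)*I) + 5 = (I² + 0*I) + 5 = (I² + 0) + 5 = I² + 5 = 5 + I²)
O = 441 (O = (5 + 4²)² = (5 + 16)² = 21² = 441)
(16*O)*((0 + 0)/(-16 - 1)) = (16*441)*((0 + 0)/(-16 - 1)) = 7056*(0/(-17)) = 7056*(0*(-1/17)) = 7056*0 = 0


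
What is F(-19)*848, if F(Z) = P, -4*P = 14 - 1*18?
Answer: 848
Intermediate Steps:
P = 1 (P = -(14 - 1*18)/4 = -(14 - 18)/4 = -¼*(-4) = 1)
F(Z) = 1
F(-19)*848 = 1*848 = 848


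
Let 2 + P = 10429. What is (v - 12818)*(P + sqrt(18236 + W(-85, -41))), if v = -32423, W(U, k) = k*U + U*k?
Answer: -471727907 - 45241*sqrt(25206) ≈ -4.7891e+8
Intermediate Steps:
W(U, k) = 2*U*k (W(U, k) = U*k + U*k = 2*U*k)
P = 10427 (P = -2 + 10429 = 10427)
(v - 12818)*(P + sqrt(18236 + W(-85, -41))) = (-32423 - 12818)*(10427 + sqrt(18236 + 2*(-85)*(-41))) = -45241*(10427 + sqrt(18236 + 6970)) = -45241*(10427 + sqrt(25206)) = -471727907 - 45241*sqrt(25206)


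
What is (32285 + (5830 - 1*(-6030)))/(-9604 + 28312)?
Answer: 14715/6236 ≈ 2.3597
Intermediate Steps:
(32285 + (5830 - 1*(-6030)))/(-9604 + 28312) = (32285 + (5830 + 6030))/18708 = (32285 + 11860)*(1/18708) = 44145*(1/18708) = 14715/6236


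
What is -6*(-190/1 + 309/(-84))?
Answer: 16269/14 ≈ 1162.1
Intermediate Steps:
-6*(-190/1 + 309/(-84)) = -6*(-190*1 + 309*(-1/84)) = -6*(-190 - 103/28) = -6*(-5423/28) = 16269/14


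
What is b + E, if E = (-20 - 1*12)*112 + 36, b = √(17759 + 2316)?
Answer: -3548 + 5*√803 ≈ -3406.3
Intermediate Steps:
b = 5*√803 (b = √20075 = 5*√803 ≈ 141.69)
E = -3548 (E = (-20 - 12)*112 + 36 = -32*112 + 36 = -3584 + 36 = -3548)
b + E = 5*√803 - 3548 = -3548 + 5*√803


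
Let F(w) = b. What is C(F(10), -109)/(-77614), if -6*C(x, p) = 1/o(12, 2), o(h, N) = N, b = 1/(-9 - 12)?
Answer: 1/931368 ≈ 1.0737e-6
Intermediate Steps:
b = -1/21 (b = 1/(-21) = -1/21 ≈ -0.047619)
F(w) = -1/21
C(x, p) = -1/12 (C(x, p) = -⅙/2 = -⅙*½ = -1/12)
C(F(10), -109)/(-77614) = -1/12/(-77614) = -1/12*(-1/77614) = 1/931368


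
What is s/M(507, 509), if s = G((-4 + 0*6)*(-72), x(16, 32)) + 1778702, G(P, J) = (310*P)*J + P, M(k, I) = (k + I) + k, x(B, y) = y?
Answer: 4635950/1523 ≈ 3044.0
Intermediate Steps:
M(k, I) = I + 2*k (M(k, I) = (I + k) + k = I + 2*k)
G(P, J) = P + 310*J*P (G(P, J) = 310*J*P + P = P + 310*J*P)
s = 4635950 (s = ((-4 + 0*6)*(-72))*(1 + 310*32) + 1778702 = ((-4 + 0)*(-72))*(1 + 9920) + 1778702 = -4*(-72)*9921 + 1778702 = 288*9921 + 1778702 = 2857248 + 1778702 = 4635950)
s/M(507, 509) = 4635950/(509 + 2*507) = 4635950/(509 + 1014) = 4635950/1523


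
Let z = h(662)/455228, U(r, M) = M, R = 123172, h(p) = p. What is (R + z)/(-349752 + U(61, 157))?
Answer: -28035671939/79572716330 ≈ -0.35233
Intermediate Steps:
z = 331/227614 (z = 662/455228 = 662*(1/455228) = 331/227614 ≈ 0.0014542)
(R + z)/(-349752 + U(61, 157)) = (123172 + 331/227614)/(-349752 + 157) = (28035671939/227614)/(-349595) = (28035671939/227614)*(-1/349595) = -28035671939/79572716330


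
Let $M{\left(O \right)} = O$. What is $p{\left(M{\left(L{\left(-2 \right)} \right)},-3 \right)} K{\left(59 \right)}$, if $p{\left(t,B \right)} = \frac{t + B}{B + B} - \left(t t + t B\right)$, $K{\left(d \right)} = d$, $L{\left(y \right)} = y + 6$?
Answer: $- \frac{1475}{6} \approx -245.83$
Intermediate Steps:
$L{\left(y \right)} = 6 + y$
$p{\left(t,B \right)} = - t^{2} + \frac{B + t}{2 B} - B t$ ($p{\left(t,B \right)} = \frac{B + t}{2 B} - \left(t^{2} + B t\right) = - t^{2} + \frac{B + t}{2 B} - B t$)
$p{\left(M{\left(L{\left(-2 \right)} \right)},-3 \right)} K{\left(59 \right)} = \left(\frac{1}{2} - \left(6 - 2\right)^{2} + \frac{6 - 2}{2 \left(-3\right)} - - 3 \left(6 - 2\right)\right) 59 = \left(\frac{1}{2} - 4^{2} + \frac{1}{2} \cdot 4 \left(- \frac{1}{3}\right) - \left(-3\right) 4\right) 59 = \left(\frac{1}{2} - 16 - \frac{2}{3} + 12\right) 59 = \left(- \frac{25}{6}\right) 59 = - \frac{1475}{6}$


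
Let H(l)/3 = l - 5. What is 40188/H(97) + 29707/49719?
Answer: 167192192/1143537 ≈ 146.21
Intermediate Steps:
H(l) = -15 + 3*l (H(l) = 3*(l - 5) = 3*(-5 + l) = -15 + 3*l)
40188/H(97) + 29707/49719 = 40188/(-15 + 3*97) + 29707/49719 = 40188/(-15 + 291) + 29707*(1/49719) = 40188/276 + 29707/49719 = 40188*(1/276) + 29707/49719 = 3349/23 + 29707/49719 = 167192192/1143537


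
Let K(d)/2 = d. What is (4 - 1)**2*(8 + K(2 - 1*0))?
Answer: 108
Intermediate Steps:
K(d) = 2*d
(4 - 1)**2*(8 + K(2 - 1*0)) = (4 - 1)**2*(8 + 2*(2 - 1*0)) = 3**2*(8 + 2*(2 + 0)) = 9*(8 + 2*2) = 9*(8 + 4) = 9*12 = 108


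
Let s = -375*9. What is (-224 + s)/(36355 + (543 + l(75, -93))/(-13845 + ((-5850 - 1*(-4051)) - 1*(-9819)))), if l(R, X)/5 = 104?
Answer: -355325/3589268 ≈ -0.098997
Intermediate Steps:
l(R, X) = 520 (l(R, X) = 5*104 = 520)
s = -3375
(-224 + s)/(36355 + (543 + l(75, -93))/(-13845 + ((-5850 - 1*(-4051)) - 1*(-9819)))) = (-224 - 3375)/(36355 + (543 + 520)/(-13845 + ((-5850 - 1*(-4051)) - 1*(-9819)))) = -3599/(36355 + 1063/(-13845 + ((-5850 + 4051) + 9819))) = -3599/(36355 + 1063/(-13845 + (-1799 + 9819))) = -3599/(36355 + 1063/(-13845 + 8020)) = -3599/(36355 + 1063/(-5825)) = -3599/(36355 + 1063*(-1/5825)) = -3599/(36355 - 1063/5825) = -3599/211766812/5825 = -3599*5825/211766812 = -355325/3589268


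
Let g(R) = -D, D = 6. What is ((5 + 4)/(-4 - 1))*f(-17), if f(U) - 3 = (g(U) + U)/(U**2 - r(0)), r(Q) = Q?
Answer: -7596/1445 ≈ -5.2567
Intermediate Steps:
g(R) = -6 (g(R) = -1*6 = -6)
f(U) = 3 + (-6 + U)/U**2 (f(U) = 3 + (-6 + U)/(U**2 - 1*0) = 3 + (-6 + U)/(U**2 + 0) = 3 + (-6 + U)/(U**2) = 3 + (-6 + U)/U**2)
((5 + 4)/(-4 - 1))*f(-17) = ((5 + 4)/(-4 - 1))*(3 + 1/(-17) - 6/(-17)**2) = (9/(-5))*(3 - 1/17 - 6*1/289) = (9*(-1/5))*(3 - 1/17 - 6/289) = -9/5*844/289 = -7596/1445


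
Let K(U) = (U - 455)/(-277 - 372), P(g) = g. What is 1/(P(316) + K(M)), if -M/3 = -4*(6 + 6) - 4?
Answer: 649/205383 ≈ 0.0031600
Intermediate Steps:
M = 156 (M = -3*(-4*(6 + 6) - 4) = -3*(-4*12 - 4) = -3*(-48 - 4) = -3*(-52) = 156)
K(U) = 455/649 - U/649 (K(U) = (-455 + U)/(-649) = (-455 + U)*(-1/649) = 455/649 - U/649)
1/(P(316) + K(M)) = 1/(316 + (455/649 - 1/649*156)) = 1/(316 + (455/649 - 156/649)) = 1/(316 + 299/649) = 1/(205383/649) = 649/205383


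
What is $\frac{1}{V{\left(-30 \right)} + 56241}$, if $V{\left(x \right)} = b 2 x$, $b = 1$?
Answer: $\frac{1}{56181} \approx 1.78 \cdot 10^{-5}$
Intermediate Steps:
$V{\left(x \right)} = 2 x$ ($V{\left(x \right)} = 1 \cdot 2 x = 2 x$)
$\frac{1}{V{\left(-30 \right)} + 56241} = \frac{1}{2 \left(-30\right) + 56241} = \frac{1}{-60 + 56241} = \frac{1}{56181}$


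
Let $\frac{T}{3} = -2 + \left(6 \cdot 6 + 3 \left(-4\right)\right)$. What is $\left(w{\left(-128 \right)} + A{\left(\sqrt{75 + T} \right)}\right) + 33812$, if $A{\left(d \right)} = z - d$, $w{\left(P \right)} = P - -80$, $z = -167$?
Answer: $33597 - \sqrt{141} \approx 33585.0$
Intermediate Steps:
$w{\left(P \right)} = 80 + P$ ($w{\left(P \right)} = P + 80 = 80 + P$)
$T = 66$ ($T = 3 \left(-2 + \left(6 \cdot 6 + 3 \left(-4\right)\right)\right) = 3 \left(-2 + \left(36 - 12\right)\right) = 3 \left(-2 + 24\right) = 3 \cdot 22 = 66$)
$A{\left(d \right)} = -167 - d$
$\left(w{\left(-128 \right)} + A{\left(\sqrt{75 + T} \right)}\right) + 33812 = \left(\left(80 - 128\right) - \left(167 + \sqrt{75 + 66}\right)\right) + 33812 = \left(-48 - \left(167 + \sqrt{141}\right)\right) + 33812 = \left(-215 - \sqrt{141}\right) + 33812 = 33597 - \sqrt{141}$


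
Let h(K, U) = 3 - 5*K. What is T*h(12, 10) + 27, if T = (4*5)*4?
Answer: -4533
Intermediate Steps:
T = 80 (T = 20*4 = 80)
T*h(12, 10) + 27 = 80*(3 - 5*12) + 27 = 80*(3 - 60) + 27 = 80*(-57) + 27 = -4560 + 27 = -4533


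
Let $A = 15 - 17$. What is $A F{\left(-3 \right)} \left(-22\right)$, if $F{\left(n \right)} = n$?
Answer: $-132$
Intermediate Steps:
$A = -2$
$A F{\left(-3 \right)} \left(-22\right) = \left(-2\right) \left(-3\right) \left(-22\right) = 6 \left(-22\right) = -132$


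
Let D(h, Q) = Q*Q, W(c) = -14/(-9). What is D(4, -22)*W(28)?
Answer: 6776/9 ≈ 752.89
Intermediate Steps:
W(c) = 14/9 (W(c) = -14*(-⅑) = 14/9)
D(h, Q) = Q²
D(4, -22)*W(28) = (-22)²*(14/9) = 484*(14/9) = 6776/9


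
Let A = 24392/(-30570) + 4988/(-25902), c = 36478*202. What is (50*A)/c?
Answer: -163392655/24310835490591 ≈ -6.7210e-6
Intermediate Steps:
c = 7368556
A = -65357062/65985345 (A = 24392*(-1/30570) + 4988*(-1/25902) = -12196/15285 - 2494/12951 = -65357062/65985345 ≈ -0.99048)
(50*A)/c = (50*(-65357062/65985345))/7368556 = -653570620/13197069*1/7368556 = -163392655/24310835490591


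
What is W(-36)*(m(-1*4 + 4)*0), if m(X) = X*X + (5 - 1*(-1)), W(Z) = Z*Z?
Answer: 0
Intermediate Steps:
W(Z) = Z²
m(X) = 6 + X² (m(X) = X² + (5 + 1) = X² + 6 = 6 + X²)
W(-36)*(m(-1*4 + 4)*0) = (-36)²*((6 + (-1*4 + 4)²)*0) = 1296*((6 + (-4 + 4)²)*0) = 1296*((6 + 0²)*0) = 1296*((6 + 0)*0) = 1296*(6*0) = 1296*0 = 0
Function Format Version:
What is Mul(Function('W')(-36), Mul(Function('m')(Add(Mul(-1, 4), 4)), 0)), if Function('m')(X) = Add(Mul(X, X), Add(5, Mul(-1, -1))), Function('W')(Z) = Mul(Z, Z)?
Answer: 0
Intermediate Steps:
Function('W')(Z) = Pow(Z, 2)
Function('m')(X) = Add(6, Pow(X, 2)) (Function('m')(X) = Add(Pow(X, 2), Add(5, 1)) = Add(Pow(X, 2), 6) = Add(6, Pow(X, 2)))
Mul(Function('W')(-36), Mul(Function('m')(Add(Mul(-1, 4), 4)), 0)) = Mul(Pow(-36, 2), Mul(Add(6, Pow(Add(Mul(-1, 4), 4), 2)), 0)) = Mul(1296, Mul(Add(6, Pow(Add(-4, 4), 2)), 0)) = Mul(1296, Mul(Add(6, Pow(0, 2)), 0)) = Mul(1296, Mul(Add(6, 0), 0)) = Mul(1296, Mul(6, 0)) = Mul(1296, 0) = 0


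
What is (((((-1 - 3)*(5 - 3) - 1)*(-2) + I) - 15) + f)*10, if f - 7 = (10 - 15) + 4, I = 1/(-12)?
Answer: 535/6 ≈ 89.167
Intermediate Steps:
I = -1/12 ≈ -0.083333
f = 6 (f = 7 + ((10 - 15) + 4) = 7 + (-5 + 4) = 7 - 1 = 6)
(((((-1 - 3)*(5 - 3) - 1)*(-2) + I) - 15) + f)*10 = (((((-1 - 3)*(5 - 3) - 1)*(-2) - 1/12) - 15) + 6)*10 = ((((-4*2 - 1)*(-2) - 1/12) - 15) + 6)*10 = ((((-8 - 1)*(-2) - 1/12) - 15) + 6)*10 = (((-9*(-2) - 1/12) - 15) + 6)*10 = (((18 - 1/12) - 15) + 6)*10 = ((215/12 - 15) + 6)*10 = (35/12 + 6)*10 = (107/12)*10 = 535/6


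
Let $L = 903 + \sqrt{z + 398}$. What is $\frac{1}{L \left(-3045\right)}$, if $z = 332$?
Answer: $- \frac{43}{118128455} + \frac{\sqrt{730}}{2480697555} \approx -3.5312 \cdot 10^{-7}$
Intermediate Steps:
$L = 903 + \sqrt{730}$ ($L = 903 + \sqrt{332 + 398} = 903 + \sqrt{730} \approx 930.02$)
$\frac{1}{L \left(-3045\right)} = \frac{1}{\left(903 + \sqrt{730}\right) \left(-3045\right)} = \frac{1}{-2749635 - 3045 \sqrt{730}}$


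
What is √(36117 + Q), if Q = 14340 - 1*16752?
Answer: 3*√3745 ≈ 183.59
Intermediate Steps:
Q = -2412 (Q = 14340 - 16752 = -2412)
√(36117 + Q) = √(36117 - 2412) = √33705 = 3*√3745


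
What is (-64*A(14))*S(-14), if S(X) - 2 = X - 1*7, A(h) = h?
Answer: 17024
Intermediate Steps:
S(X) = -5 + X (S(X) = 2 + (X - 1*7) = 2 + (X - 7) = 2 + (-7 + X) = -5 + X)
(-64*A(14))*S(-14) = (-64*14)*(-5 - 14) = -896*(-19) = 17024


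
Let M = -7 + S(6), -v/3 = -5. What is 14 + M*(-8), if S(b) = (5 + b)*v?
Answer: -1250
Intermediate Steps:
v = 15 (v = -3*(-5) = 15)
S(b) = 75 + 15*b (S(b) = (5 + b)*15 = 75 + 15*b)
M = 158 (M = -7 + (75 + 15*6) = -7 + (75 + 90) = -7 + 165 = 158)
14 + M*(-8) = 14 + 158*(-8) = 14 - 1264 = -1250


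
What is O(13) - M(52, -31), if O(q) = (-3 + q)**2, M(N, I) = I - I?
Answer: 100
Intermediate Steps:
M(N, I) = 0
O(13) - M(52, -31) = (-3 + 13)**2 - 1*0 = 10**2 + 0 = 100 + 0 = 100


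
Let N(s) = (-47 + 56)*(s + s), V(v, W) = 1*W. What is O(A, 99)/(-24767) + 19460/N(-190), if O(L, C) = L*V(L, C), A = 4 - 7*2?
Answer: -23929001/4235157 ≈ -5.6501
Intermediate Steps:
V(v, W) = W
A = -10 (A = 4 - 14 = -10)
N(s) = 18*s (N(s) = 9*(2*s) = 18*s)
O(L, C) = C*L (O(L, C) = L*C = C*L)
O(A, 99)/(-24767) + 19460/N(-190) = (99*(-10))/(-24767) + 19460/((18*(-190))) = -990*(-1/24767) + 19460/(-3420) = 990/24767 + 19460*(-1/3420) = 990/24767 - 973/171 = -23929001/4235157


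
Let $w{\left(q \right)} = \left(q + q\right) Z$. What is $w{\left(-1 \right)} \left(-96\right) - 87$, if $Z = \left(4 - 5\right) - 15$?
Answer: $-3159$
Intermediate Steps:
$Z = -16$ ($Z = -1 - 15 = -16$)
$w{\left(q \right)} = - 32 q$ ($w{\left(q \right)} = \left(q + q\right) \left(-16\right) = 2 q \left(-16\right) = - 32 q$)
$w{\left(-1 \right)} \left(-96\right) - 87 = \left(-32\right) \left(-1\right) \left(-96\right) - 87 = 32 \left(-96\right) - 87 = -3072 - 87 = -3159$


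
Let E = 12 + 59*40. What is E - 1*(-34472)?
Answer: 36844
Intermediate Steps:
E = 2372 (E = 12 + 2360 = 2372)
E - 1*(-34472) = 2372 - 1*(-34472) = 2372 + 34472 = 36844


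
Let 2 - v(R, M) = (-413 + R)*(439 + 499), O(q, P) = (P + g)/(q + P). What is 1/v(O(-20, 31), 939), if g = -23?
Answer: 11/4253852 ≈ 2.5859e-6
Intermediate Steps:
O(q, P) = (-23 + P)/(P + q) (O(q, P) = (P - 23)/(q + P) = (-23 + P)/(P + q))
v(R, M) = 387396 - 938*R (v(R, M) = 2 - (-413 + R)*(439 + 499) = 2 - (-413 + R)*938 = 2 - (-387394 + 938*R) = 2 + (387394 - 938*R) = 387396 - 938*R)
1/v(O(-20, 31), 939) = 1/(387396 - 938*(-23 + 31)/(31 - 20)) = 1/(387396 - 938*8/11) = 1/(387396 - 7504/11) = 1/(4253852/11) = 11/4253852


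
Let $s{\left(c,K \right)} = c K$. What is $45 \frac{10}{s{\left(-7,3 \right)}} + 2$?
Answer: $- \frac{136}{7} \approx -19.429$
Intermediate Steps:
$s{\left(c,K \right)} = K c$
$45 \frac{10}{s{\left(-7,3 \right)}} + 2 = 45 \frac{10}{3 \left(-7\right)} + 2 = 45 \frac{10}{-21} + 2 = 45 \cdot 10 \left(- \frac{1}{21}\right) + 2 = 45 \left(- \frac{10}{21}\right) + 2 = - \frac{150}{7} + 2 = - \frac{136}{7}$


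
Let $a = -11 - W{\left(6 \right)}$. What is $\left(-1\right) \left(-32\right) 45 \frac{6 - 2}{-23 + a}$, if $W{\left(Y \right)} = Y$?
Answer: $-144$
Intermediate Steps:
$a = -17$ ($a = -11 - 6 = -17$)
$\left(-1\right) \left(-32\right) 45 \frac{6 - 2}{-23 + a} = \left(-1\right) \left(-32\right) 45 \frac{6 - 2}{-23 - 17} = 32 \cdot 45 \frac{4}{-40} = 1440 \cdot 4 \left(- \frac{1}{40}\right) = 1440 \left(- \frac{1}{10}\right) = -144$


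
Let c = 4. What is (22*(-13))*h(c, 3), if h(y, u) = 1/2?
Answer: -143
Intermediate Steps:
h(y, u) = ½
(22*(-13))*h(c, 3) = (22*(-13))*(½) = -286*½ = -143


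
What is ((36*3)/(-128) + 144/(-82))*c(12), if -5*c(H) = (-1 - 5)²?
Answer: 30699/1640 ≈ 18.719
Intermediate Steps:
c(H) = -36/5 (c(H) = -(-1 - 5)²/5 = -⅕*(-6)² = -⅕*36 = -36/5)
((36*3)/(-128) + 144/(-82))*c(12) = ((36*3)/(-128) + 144/(-82))*(-36/5) = (108*(-1/128) + 144*(-1/82))*(-36/5) = (-27/32 - 72/41)*(-36/5) = -3411/1312*(-36/5) = 30699/1640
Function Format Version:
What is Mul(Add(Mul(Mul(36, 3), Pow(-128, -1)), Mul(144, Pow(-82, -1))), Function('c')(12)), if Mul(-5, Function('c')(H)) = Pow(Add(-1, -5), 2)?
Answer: Rational(30699, 1640) ≈ 18.719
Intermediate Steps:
Function('c')(H) = Rational(-36, 5) (Function('c')(H) = Mul(Rational(-1, 5), Pow(Add(-1, -5), 2)) = Mul(Rational(-1, 5), Pow(-6, 2)) = Mul(Rational(-1, 5), 36) = Rational(-36, 5))
Mul(Add(Mul(Mul(36, 3), Pow(-128, -1)), Mul(144, Pow(-82, -1))), Function('c')(12)) = Mul(Add(Mul(Mul(36, 3), Pow(-128, -1)), Mul(144, Pow(-82, -1))), Rational(-36, 5)) = Mul(Add(Mul(108, Rational(-1, 128)), Mul(144, Rational(-1, 82))), Rational(-36, 5)) = Mul(Add(Rational(-27, 32), Rational(-72, 41)), Rational(-36, 5)) = Mul(Rational(-3411, 1312), Rational(-36, 5)) = Rational(30699, 1640)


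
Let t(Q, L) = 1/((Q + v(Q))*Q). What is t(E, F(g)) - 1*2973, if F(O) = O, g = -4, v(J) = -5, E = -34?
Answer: -3942197/1326 ≈ -2973.0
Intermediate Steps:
t(Q, L) = 1/(Q*(-5 + Q)) (t(Q, L) = 1/((Q - 5)*Q) = 1/((-5 + Q)*Q) = 1/(Q*(-5 + Q)))
t(E, F(g)) - 1*2973 = 1/((-34)*(-5 - 34)) - 1*2973 = -1/34/(-39) - 2973 = -1/34*(-1/39) - 2973 = 1/1326 - 2973 = -3942197/1326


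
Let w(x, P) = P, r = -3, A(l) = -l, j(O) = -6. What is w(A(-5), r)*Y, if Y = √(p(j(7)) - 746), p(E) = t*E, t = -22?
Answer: -3*I*√614 ≈ -74.337*I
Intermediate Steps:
p(E) = -22*E
Y = I*√614 (Y = √(-22*(-6) - 746) = √(132 - 746) = √(-614) = I*√614 ≈ 24.779*I)
w(A(-5), r)*Y = -3*I*√614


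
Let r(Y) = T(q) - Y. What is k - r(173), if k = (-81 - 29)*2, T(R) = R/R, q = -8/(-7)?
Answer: -48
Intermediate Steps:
q = 8/7 (q = -8*(-1/7) = 8/7 ≈ 1.1429)
T(R) = 1
r(Y) = 1 - Y
k = -220 (k = -110*2 = -220)
k - r(173) = -220 - (1 - 1*173) = -220 - (1 - 173) = -220 - 1*(-172) = -220 + 172 = -48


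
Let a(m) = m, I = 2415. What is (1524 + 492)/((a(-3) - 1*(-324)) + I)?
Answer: 14/19 ≈ 0.73684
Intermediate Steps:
(1524 + 492)/((a(-3) - 1*(-324)) + I) = (1524 + 492)/((-3 - 1*(-324)) + 2415) = 2016/((-3 + 324) + 2415) = 2016/(321 + 2415) = 2016/2736 = 2016*(1/2736) = 14/19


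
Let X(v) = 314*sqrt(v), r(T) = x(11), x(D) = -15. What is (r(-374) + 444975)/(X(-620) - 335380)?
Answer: -155448630/117230077 - 291078*I*sqrt(155)/117230077 ≈ -1.326 - 0.030913*I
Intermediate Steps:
r(T) = -15
(r(-374) + 444975)/(X(-620) - 335380) = (-15 + 444975)/(314*sqrt(-620) - 335380) = 444960/(314*(2*I*sqrt(155)) - 335380) = 444960/(628*I*sqrt(155) - 335380) = 444960/(-335380 + 628*I*sqrt(155))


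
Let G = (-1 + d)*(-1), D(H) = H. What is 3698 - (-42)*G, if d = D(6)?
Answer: 3488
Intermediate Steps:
d = 6
G = -5 (G = (-1 + 6)*(-1) = 5*(-1) = -5)
3698 - (-42)*G = 3698 - (-42)*(-5) = 3698 - 1*210 = 3698 - 210 = 3488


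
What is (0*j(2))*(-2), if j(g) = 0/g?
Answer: 0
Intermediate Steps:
j(g) = 0
(0*j(2))*(-2) = (0*0)*(-2) = 0*(-2) = 0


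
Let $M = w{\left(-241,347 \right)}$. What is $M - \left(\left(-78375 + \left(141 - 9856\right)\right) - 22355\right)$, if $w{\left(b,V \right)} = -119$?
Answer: $110326$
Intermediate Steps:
$M = -119$
$M - \left(\left(-78375 + \left(141 - 9856\right)\right) - 22355\right) = -119 - \left(\left(-78375 + \left(141 - 9856\right)\right) - 22355\right) = -119 - \left(\left(-78375 - 9715\right) - 22355\right) = -119 - \left(-88090 - 22355\right) = -119 - -110445 = -119 + 110445 = 110326$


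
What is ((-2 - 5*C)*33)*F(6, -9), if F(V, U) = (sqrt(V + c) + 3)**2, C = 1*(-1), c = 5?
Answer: 1980 + 594*sqrt(11) ≈ 3950.1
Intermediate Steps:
C = -1
F(V, U) = (3 + sqrt(5 + V))**2 (F(V, U) = (sqrt(V + 5) + 3)**2 = (sqrt(5 + V) + 3)**2 = (3 + sqrt(5 + V))**2)
((-2 - 5*C)*33)*F(6, -9) = ((-2 - 5*(-1))*33)*(3 + sqrt(5 + 6))**2 = ((-2 + 5)*33)*(3 + sqrt(11))**2 = (3*33)*(3 + sqrt(11))**2 = 99*(3 + sqrt(11))**2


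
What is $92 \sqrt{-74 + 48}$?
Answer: $92 i \sqrt{26} \approx 469.11 i$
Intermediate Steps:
$92 \sqrt{-74 + 48} = 92 \sqrt{-26} = 92 i \sqrt{26}$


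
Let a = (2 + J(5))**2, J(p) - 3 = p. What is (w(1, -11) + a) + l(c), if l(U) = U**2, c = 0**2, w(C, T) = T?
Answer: 89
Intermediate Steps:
c = 0
J(p) = 3 + p
a = 100 (a = (2 + (3 + 5))**2 = (2 + 8)**2 = 10**2 = 100)
(w(1, -11) + a) + l(c) = (-11 + 100) + 0**2 = 89 + 0 = 89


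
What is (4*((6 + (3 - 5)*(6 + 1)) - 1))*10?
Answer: -360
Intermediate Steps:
(4*((6 + (3 - 5)*(6 + 1)) - 1))*10 = (4*((6 - 2*7) - 1))*10 = (4*((6 - 14) - 1))*10 = (4*(-8 - 1))*10 = (4*(-9))*10 = -36*10 = -360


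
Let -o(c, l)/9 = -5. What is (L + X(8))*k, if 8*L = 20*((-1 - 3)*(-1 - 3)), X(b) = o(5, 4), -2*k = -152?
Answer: 6460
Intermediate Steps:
k = 76 (k = -½*(-152) = 76)
o(c, l) = 45 (o(c, l) = -9*(-5) = 45)
X(b) = 45
L = 40 (L = (20*((-1 - 3)*(-1 - 3)))/8 = (20*(-4*(-4)))/8 = (20*16)/8 = (⅛)*320 = 40)
(L + X(8))*k = (40 + 45)*76 = 85*76 = 6460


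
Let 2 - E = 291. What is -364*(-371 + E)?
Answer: 240240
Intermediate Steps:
E = -289 (E = 2 - 1*291 = 2 - 291 = -289)
-364*(-371 + E) = -364*(-371 - 289) = -364*(-660) = 240240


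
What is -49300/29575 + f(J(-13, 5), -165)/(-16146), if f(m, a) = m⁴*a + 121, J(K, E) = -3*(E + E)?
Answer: 12159689765/1469286 ≈ 8275.9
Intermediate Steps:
J(K, E) = -6*E
f(m, a) = 121 + a*m⁴ (f(m, a) = a*m⁴ + 121 = 121 + a*m⁴)
-49300/29575 + f(J(-13, 5), -165)/(-16146) = -49300/29575 + (121 - 165*(-6*5)⁴)/(-16146) = -49300*1/29575 + (121 - 165*(-30)⁴)*(-1/16146) = -1972/1183 + (121 - 165*810000)*(-1/16146) = -1972/1183 + (121 - 133650000)*(-1/16146) = -1972/1183 - 133649879*(-1/16146) = -1972/1183 + 133649879/16146 = 12159689765/1469286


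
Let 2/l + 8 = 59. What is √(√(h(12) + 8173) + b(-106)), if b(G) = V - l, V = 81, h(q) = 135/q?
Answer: √(842316 + 5202*√32737)/102 ≈ 13.093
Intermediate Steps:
l = 2/51 (l = 2/(-8 + 59) = 2/51 ≈ 0.039216)
b(G) = 4129/51 (b(G) = 81 - 1*2/51 = 81 - 2/51 = 4129/51)
√(√(h(12) + 8173) + b(-106)) = √(√(135/12 + 8173) + 4129/51) = √(√(135*(1/12) + 8173) + 4129/51) = √(√(45/4 + 8173) + 4129/51) = √(√(32737/4) + 4129/51) = √(√32737/2 + 4129/51) = √(4129/51 + √32737/2)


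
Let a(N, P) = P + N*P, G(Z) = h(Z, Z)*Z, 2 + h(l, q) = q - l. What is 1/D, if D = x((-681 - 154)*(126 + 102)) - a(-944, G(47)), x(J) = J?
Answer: -1/279022 ≈ -3.5839e-6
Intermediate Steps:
h(l, q) = -2 + q - l (h(l, q) = -2 + (q - l) = -2 + q - l)
G(Z) = -2*Z (G(Z) = (-2 + Z - Z)*Z = -2*Z)
D = -279022 (D = (-681 - 154)*(126 + 102) - (-2*47)*(1 - 944) = -835*228 - (-94)*(-943) = -190380 - 1*88642 = -190380 - 88642 = -279022)
1/D = 1/(-279022) = -1/279022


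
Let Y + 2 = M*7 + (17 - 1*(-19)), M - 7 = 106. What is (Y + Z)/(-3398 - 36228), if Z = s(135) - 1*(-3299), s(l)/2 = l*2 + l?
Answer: -2467/19813 ≈ -0.12451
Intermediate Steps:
M = 113 (M = 7 + 106 = 113)
s(l) = 6*l (s(l) = 2*(l*2 + l) = 2*(2*l + l) = 2*(3*l) = 6*l)
Y = 825 (Y = -2 + (113*7 + (17 - 1*(-19))) = -2 + (791 + (17 + 19)) = -2 + (791 + 36) = -2 + 827 = 825)
Z = 4109 (Z = 6*135 - 1*(-3299) = 810 + 3299 = 4109)
(Y + Z)/(-3398 - 36228) = (825 + 4109)/(-3398 - 36228) = 4934/(-39626) = 4934*(-1/39626) = -2467/19813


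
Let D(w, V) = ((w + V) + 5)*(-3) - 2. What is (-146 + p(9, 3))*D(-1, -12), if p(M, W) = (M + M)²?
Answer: 3916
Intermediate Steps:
D(w, V) = -17 - 3*V - 3*w (D(w, V) = ((V + w) + 5)*(-3) - 2 = (5 + V + w)*(-3) - 2 = (-15 - 3*V - 3*w) - 2 = -17 - 3*V - 3*w)
p(M, W) = 4*M² (p(M, W) = (2*M)² = 4*M²)
(-146 + p(9, 3))*D(-1, -12) = (-146 + 4*9²)*(-17 - 3*(-12) - 3*(-1)) = (-146 + 4*81)*(-17 + 36 + 3) = (-146 + 324)*22 = 178*22 = 3916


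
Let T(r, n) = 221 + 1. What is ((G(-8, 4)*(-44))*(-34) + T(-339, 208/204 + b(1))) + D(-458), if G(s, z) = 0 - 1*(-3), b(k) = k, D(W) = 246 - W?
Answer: 5414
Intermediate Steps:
G(s, z) = 3 (G(s, z) = 0 + 3 = 3)
T(r, n) = 222
((G(-8, 4)*(-44))*(-34) + T(-339, 208/204 + b(1))) + D(-458) = ((3*(-44))*(-34) + 222) + (246 - 1*(-458)) = (-132*(-34) + 222) + (246 + 458) = (4488 + 222) + 704 = 4710 + 704 = 5414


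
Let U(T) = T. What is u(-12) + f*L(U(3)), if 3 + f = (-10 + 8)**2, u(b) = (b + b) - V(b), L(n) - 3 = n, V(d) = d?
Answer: -6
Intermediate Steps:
L(n) = 3 + n
u(b) = b (u(b) = (b + b) - b = 2*b - b = b)
f = 1 (f = -3 + (-10 + 8)**2 = -3 + (-2)**2 = -3 + 4 = 1)
u(-12) + f*L(U(3)) = -12 + 1*(3 + 3) = -12 + 1*6 = -12 + 6 = -6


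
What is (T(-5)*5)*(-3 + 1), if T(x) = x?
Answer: 50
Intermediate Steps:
(T(-5)*5)*(-3 + 1) = (-5*5)*(-3 + 1) = -25*(-2) = 50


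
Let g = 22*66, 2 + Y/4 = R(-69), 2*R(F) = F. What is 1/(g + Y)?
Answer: 1/1306 ≈ 0.00076570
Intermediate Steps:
R(F) = F/2
Y = -146 (Y = -8 + 4*((1/2)*(-69)) = -8 + 4*(-69/2) = -8 - 138 = -146)
g = 1452
1/(g + Y) = 1/(1452 - 146) = 1/1306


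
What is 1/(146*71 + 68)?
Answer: 1/10434 ≈ 9.5841e-5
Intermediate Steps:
1/(146*71 + 68) = 1/(10366 + 68) = 1/10434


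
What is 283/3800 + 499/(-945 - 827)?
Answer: -348681/1683400 ≈ -0.20713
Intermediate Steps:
283/3800 + 499/(-945 - 827) = 283*(1/3800) + 499/(-1772) = 283/3800 + 499*(-1/1772) = 283/3800 - 499/1772 = -348681/1683400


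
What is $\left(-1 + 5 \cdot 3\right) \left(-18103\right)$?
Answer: $-253442$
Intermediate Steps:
$\left(-1 + 5 \cdot 3\right) \left(-18103\right) = \left(-1 + 15\right) \left(-18103\right) = 14 \left(-18103\right) = -253442$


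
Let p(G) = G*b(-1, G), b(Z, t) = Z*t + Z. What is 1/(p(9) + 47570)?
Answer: 1/47480 ≈ 2.1062e-5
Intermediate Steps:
b(Z, t) = Z + Z*t
p(G) = G*(-1 - G) (p(G) = G*(-(1 + G)) = G*(-1 - G))
1/(p(9) + 47570) = 1/(-1*9*(1 + 9) + 47570) = 1/(-1*9*10 + 47570) = 1/(-90 + 47570) = 1/47480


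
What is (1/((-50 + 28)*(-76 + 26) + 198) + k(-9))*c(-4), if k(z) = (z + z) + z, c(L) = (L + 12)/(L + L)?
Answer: 35045/1298 ≈ 26.999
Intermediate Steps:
c(L) = (12 + L)/(2*L) (c(L) = (12 + L)/((2*L)) = (12 + L)*(1/(2*L)) = (12 + L)/(2*L))
k(z) = 3*z (k(z) = 2*z + z = 3*z)
(1/((-50 + 28)*(-76 + 26) + 198) + k(-9))*c(-4) = (1/((-50 + 28)*(-76 + 26) + 198) + 3*(-9))*((½)*(12 - 4)/(-4)) = (1/(-22*(-50) + 198) - 27)*((½)*(-¼)*8) = (1/(1100 + 198) - 27)*(-1) = (1/1298 - 27)*(-1) = -35045/1298*(-1) = 35045/1298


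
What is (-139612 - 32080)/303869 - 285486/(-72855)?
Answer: 24747241558/7379458665 ≈ 3.3535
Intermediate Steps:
(-139612 - 32080)/303869 - 285486/(-72855) = -171692*1/303869 - 285486*(-1/72855) = -171692/303869 + 95162/24285 = 24747241558/7379458665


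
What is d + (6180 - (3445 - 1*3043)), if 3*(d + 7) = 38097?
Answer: 18470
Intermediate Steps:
d = 12692 (d = -7 + (⅓)*38097 = -7 + 12699 = 12692)
d + (6180 - (3445 - 1*3043)) = 12692 + (6180 - (3445 - 1*3043)) = 12692 + (6180 - (3445 - 3043)) = 12692 + (6180 - 1*402) = 12692 + (6180 - 402) = 12692 + 5778 = 18470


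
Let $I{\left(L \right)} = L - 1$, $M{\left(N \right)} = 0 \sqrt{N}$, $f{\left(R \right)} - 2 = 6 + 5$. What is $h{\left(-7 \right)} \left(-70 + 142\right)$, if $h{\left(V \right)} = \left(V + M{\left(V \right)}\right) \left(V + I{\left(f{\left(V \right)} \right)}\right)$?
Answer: $-2520$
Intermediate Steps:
$f{\left(R \right)} = 13$ ($f{\left(R \right)} = 2 + \left(6 + 5\right) = 2 + 11 = 13$)
$M{\left(N \right)} = 0$
$I{\left(L \right)} = -1 + L$ ($I{\left(L \right)} = L - 1 = -1 + L$)
$h{\left(V \right)} = V \left(12 + V\right)$ ($h{\left(V \right)} = \left(V + 0\right) \left(V + \left(-1 + 13\right)\right) = V \left(V + 12\right) = V \left(12 + V\right)$)
$h{\left(-7 \right)} \left(-70 + 142\right) = - 7 \left(12 - 7\right) \left(-70 + 142\right) = \left(-7\right) 5 \cdot 72 = \left(-35\right) 72 = -2520$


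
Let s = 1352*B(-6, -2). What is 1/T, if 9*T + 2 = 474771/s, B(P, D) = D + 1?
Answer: -12168/477475 ≈ -0.025484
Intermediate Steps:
B(P, D) = 1 + D
s = -1352 (s = 1352*(1 - 2) = 1352*(-1) = -1352)
T = -477475/12168 (T = -2/9 + (474771/(-1352))/9 = -2/9 + (474771*(-1/1352))/9 = -2/9 + (⅑)*(-474771/1352) = -2/9 - 158257/4056 = -477475/12168 ≈ -39.240)
1/T = 1/(-477475/12168) = -12168/477475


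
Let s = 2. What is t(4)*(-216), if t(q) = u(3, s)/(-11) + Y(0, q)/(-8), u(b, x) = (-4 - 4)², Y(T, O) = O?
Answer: 15012/11 ≈ 1364.7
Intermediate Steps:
u(b, x) = 64 (u(b, x) = (-8)² = 64)
t(q) = -64/11 - q/8 (t(q) = 64/(-11) + q/(-8) = 64*(-1/11) + q*(-⅛) = -64/11 - q/8)
t(4)*(-216) = (-64/11 - ⅛*4)*(-216) = (-64/11 - ½)*(-216) = -139/22*(-216) = 15012/11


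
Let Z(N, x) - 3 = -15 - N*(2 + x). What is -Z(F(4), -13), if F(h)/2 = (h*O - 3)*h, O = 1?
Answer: -76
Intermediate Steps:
F(h) = 2*h*(-3 + h) (F(h) = 2*((h*1 - 3)*h) = 2*((h - 3)*h) = 2*((-3 + h)*h) = 2*(h*(-3 + h)) = 2*h*(-3 + h))
Z(N, x) = -12 - N*(2 + x) (Z(N, x) = 3 + (-15 - N*(2 + x)) = -12 - N*(2 + x))
-Z(F(4), -13) = -(-12 - 4*4*(-3 + 4) - 1*2*4*(-3 + 4)*(-13)) = -(-12 - 4*4 - 1*2*4*1*(-13)) = -(-12 - 2*8 - 1*8*(-13)) = -(-12 - 16 + 104) = -1*76 = -76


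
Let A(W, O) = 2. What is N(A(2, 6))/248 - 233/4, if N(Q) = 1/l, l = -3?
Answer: -43339/744 ≈ -58.251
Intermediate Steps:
N(Q) = -⅓ (N(Q) = 1/(-3) = -⅓)
N(A(2, 6))/248 - 233/4 = -⅓/248 - 233/4 = -⅓*1/248 - 233*¼ = -1/744 - 233/4 = -43339/744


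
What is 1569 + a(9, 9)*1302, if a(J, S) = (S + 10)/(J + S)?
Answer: 8830/3 ≈ 2943.3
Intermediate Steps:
a(J, S) = (10 + S)/(J + S)
1569 + a(9, 9)*1302 = 1569 + ((10 + 9)/(9 + 9))*1302 = 1569 + (19/18)*1302 = 1569 + 4123/3 = 8830/3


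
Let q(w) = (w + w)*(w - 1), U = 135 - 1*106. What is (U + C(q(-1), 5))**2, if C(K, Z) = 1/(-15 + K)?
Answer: 101124/121 ≈ 835.74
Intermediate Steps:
U = 29 (U = 135 - 106 = 29)
q(w) = 2*w*(-1 + w) (q(w) = (2*w)*(-1 + w) = 2*w*(-1 + w))
(U + C(q(-1), 5))**2 = (29 + 1/(-15 + 2*(-1)*(-1 - 1)))**2 = (29 + 1/(-15 + 2*(-1)*(-2)))**2 = (29 + 1/(-15 + 4))**2 = (29 + 1/(-11))**2 = (29 - 1/11)**2 = (318/11)**2 = 101124/121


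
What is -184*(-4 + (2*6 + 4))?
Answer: -2208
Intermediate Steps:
-184*(-4 + (2*6 + 4)) = -184*(-4 + (12 + 4)) = -184*(-4 + 16) = -2208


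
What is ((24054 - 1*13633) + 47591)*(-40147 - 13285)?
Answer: -3099697184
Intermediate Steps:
((24054 - 1*13633) + 47591)*(-40147 - 13285) = ((24054 - 13633) + 47591)*(-53432) = (10421 + 47591)*(-53432) = 58012*(-53432) = -3099697184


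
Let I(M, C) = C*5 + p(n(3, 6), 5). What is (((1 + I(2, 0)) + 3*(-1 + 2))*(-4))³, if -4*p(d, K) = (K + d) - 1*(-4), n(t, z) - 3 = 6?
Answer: 8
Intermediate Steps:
n(t, z) = 9 (n(t, z) = 3 + 6 = 9)
p(d, K) = -1 - K/4 - d/4 (p(d, K) = -((K + d) - 1*(-4))/4 = -((K + d) + 4)/4 = -(4 + K + d)/4 = -1 - K/4 - d/4)
I(M, C) = -9/2 + 5*C (I(M, C) = C*5 + (-1 - ¼*5 - ¼*9) = 5*C + (-1 - 5/4 - 9/4) = 5*C - 9/2 = -9/2 + 5*C)
(((1 + I(2, 0)) + 3*(-1 + 2))*(-4))³ = (((1 + (-9/2 + 5*0)) + 3*(-1 + 2))*(-4))³ = (((1 + (-9/2 + 0)) + 3*1)*(-4))³ = (((1 - 9/2) + 3)*(-4))³ = ((-7/2 + 3)*(-4))³ = (-½*(-4))³ = 2³ = 8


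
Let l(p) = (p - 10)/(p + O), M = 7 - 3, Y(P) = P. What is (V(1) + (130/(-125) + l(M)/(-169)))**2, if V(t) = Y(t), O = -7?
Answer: 47961/17850625 ≈ 0.0026868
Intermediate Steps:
M = 4
l(p) = (-10 + p)/(-7 + p) (l(p) = (p - 10)/(p - 7) = (-10 + p)/(-7 + p))
V(t) = t
(V(1) + (130/(-125) + l(M)/(-169)))**2 = (1 + (130/(-125) + ((-10 + 4)/(-7 + 4))/(-169)))**2 = (1 + (130*(-1/125) + (-6/(-3))*(-1/169)))**2 = (1 + (-26/25 - 1/3*(-6)*(-1/169)))**2 = (1 + (-26/25 + 2*(-1/169)))**2 = (1 + (-26/25 - 2/169))**2 = (1 - 4444/4225)**2 = (-219/4225)**2 = 47961/17850625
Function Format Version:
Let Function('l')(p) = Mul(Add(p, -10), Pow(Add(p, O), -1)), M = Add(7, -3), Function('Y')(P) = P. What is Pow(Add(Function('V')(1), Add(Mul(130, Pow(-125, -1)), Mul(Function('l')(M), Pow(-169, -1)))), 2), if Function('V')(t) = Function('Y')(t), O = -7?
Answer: Rational(47961, 17850625) ≈ 0.0026868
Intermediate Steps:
M = 4
Function('l')(p) = Mul(Pow(Add(-7, p), -1), Add(-10, p)) (Function('l')(p) = Mul(Add(p, -10), Pow(Add(p, -7), -1)) = Mul(Add(-10, p), Pow(Add(-7, p), -1)) = Mul(Pow(Add(-7, p), -1), Add(-10, p)))
Function('V')(t) = t
Pow(Add(Function('V')(1), Add(Mul(130, Pow(-125, -1)), Mul(Function('l')(M), Pow(-169, -1)))), 2) = Pow(Add(1, Add(Mul(130, Pow(-125, -1)), Mul(Mul(Pow(Add(-7, 4), -1), Add(-10, 4)), Pow(-169, -1)))), 2) = Pow(Add(1, Add(Mul(130, Rational(-1, 125)), Mul(Mul(Pow(-3, -1), -6), Rational(-1, 169)))), 2) = Pow(Add(1, Add(Rational(-26, 25), Mul(Mul(Rational(-1, 3), -6), Rational(-1, 169)))), 2) = Pow(Add(1, Add(Rational(-26, 25), Mul(2, Rational(-1, 169)))), 2) = Pow(Add(1, Add(Rational(-26, 25), Rational(-2, 169))), 2) = Pow(Add(1, Rational(-4444, 4225)), 2) = Pow(Rational(-219, 4225), 2) = Rational(47961, 17850625)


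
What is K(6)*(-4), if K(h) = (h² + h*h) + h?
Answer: -312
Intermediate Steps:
K(h) = h + 2*h² (K(h) = (h² + h²) + h = 2*h² + h = h + 2*h²)
K(6)*(-4) = (6*(1 + 2*6))*(-4) = (6*(1 + 12))*(-4) = (6*13)*(-4) = 78*(-4) = -312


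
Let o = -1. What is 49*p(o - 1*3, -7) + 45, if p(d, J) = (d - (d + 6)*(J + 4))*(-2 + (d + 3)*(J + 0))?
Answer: 535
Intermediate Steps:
p(d, J) = (-2 + J*(3 + d))*(d - (4 + J)*(6 + d)) (p(d, J) = (d - (6 + d)*(4 + J))*(-2 + (3 + d)*J) = (d - (4 + J)*(6 + d))*(-2 + J*(3 + d)) = (-2 + J*(3 + d))*(d - (4 + J)*(6 + d)))
49*p(o - 1*3, -7) + 45 = 49*(48 - 60*(-7) - 18*(-7)² + 6*(-1 - 1*3) - 1*(-7)²*(-1 - 1*3)² - 31*(-7)*(-1 - 1*3) - 9*(-1 - 1*3)*(-7)² - 3*(-7)*(-1 - 1*3)²) + 45 = 49*(48 + 420 - 18*49 + 6*(-1 - 3) - 1*49*(-1 - 3)² - 31*(-7)*(-1 - 3) - 9*(-1 - 3)*49 - 3*(-7)*(-1 - 3)²) + 45 = 49*(48 + 420 - 882 + 6*(-4) - 1*49*(-4)² - 31*(-7)*(-4) - 9*(-4)*49 - 3*(-7)*(-4)²) + 45 = 49*(48 + 420 - 882 - 24 - 1*49*16 - 868 + 1764 - 3*(-7)*16) + 45 = 49*(48 + 420 - 882 - 24 - 784 - 868 + 1764 + 336) + 45 = 49*10 + 45 = 490 + 45 = 535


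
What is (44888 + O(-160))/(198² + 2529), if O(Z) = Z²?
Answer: 7832/4637 ≈ 1.6890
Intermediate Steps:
(44888 + O(-160))/(198² + 2529) = (44888 + (-160)²)/(198² + 2529) = (44888 + 25600)/(39204 + 2529) = 70488/41733 = 70488*(1/41733) = 7832/4637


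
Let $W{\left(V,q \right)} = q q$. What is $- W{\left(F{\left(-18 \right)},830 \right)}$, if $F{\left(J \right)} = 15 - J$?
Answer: $-688900$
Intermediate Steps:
$W{\left(V,q \right)} = q^{2}$
$- W{\left(F{\left(-18 \right)},830 \right)} = - 830^{2} = \left(-1\right) 688900 = -688900$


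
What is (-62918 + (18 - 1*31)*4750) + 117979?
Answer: -6689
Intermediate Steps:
(-62918 + (18 - 1*31)*4750) + 117979 = (-62918 + (18 - 31)*4750) + 117979 = (-62918 - 13*4750) + 117979 = (-62918 - 61750) + 117979 = -124668 + 117979 = -6689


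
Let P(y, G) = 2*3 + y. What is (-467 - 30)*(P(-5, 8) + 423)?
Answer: -210728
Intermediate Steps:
P(y, G) = 6 + y
(-467 - 30)*(P(-5, 8) + 423) = (-467 - 30)*((6 - 5) + 423) = -497*(1 + 423) = -497*424 = -210728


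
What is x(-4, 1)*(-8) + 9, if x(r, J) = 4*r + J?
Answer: 129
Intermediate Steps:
x(r, J) = J + 4*r
x(-4, 1)*(-8) + 9 = (1 + 4*(-4))*(-8) + 9 = (1 - 16)*(-8) + 9 = -15*(-8) + 9 = 120 + 9 = 129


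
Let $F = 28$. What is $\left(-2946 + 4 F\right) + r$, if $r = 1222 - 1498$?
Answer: $-3110$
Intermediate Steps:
$r = -276$
$\left(-2946 + 4 F\right) + r = \left(-2946 + 4 \cdot 28\right) - 276 = \left(-2946 + 112\right) - 276 = -2834 - 276 = -3110$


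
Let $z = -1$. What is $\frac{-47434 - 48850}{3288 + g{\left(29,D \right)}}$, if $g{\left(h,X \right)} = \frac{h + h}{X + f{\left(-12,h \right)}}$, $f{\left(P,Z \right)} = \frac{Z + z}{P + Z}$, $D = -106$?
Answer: $- \frac{85403908}{2915963} \approx -29.288$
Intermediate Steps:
$f{\left(P,Z \right)} = \frac{-1 + Z}{P + Z}$ ($f{\left(P,Z \right)} = \frac{Z - 1}{P + Z} = \frac{-1 + Z}{P + Z}$)
$g{\left(h,X \right)} = \frac{2 h}{X + \frac{-1 + h}{-12 + h}}$ ($g{\left(h,X \right)} = \frac{h + h}{X + \frac{-1 + h}{-12 + h}} = \frac{2 h}{X + \frac{-1 + h}{-12 + h}}$)
$\frac{-47434 - 48850}{3288 + g{\left(29,D \right)}} = \frac{-47434 - 48850}{3288 + 2 \cdot 29 \frac{1}{-1 + 29 - 106 \left(-12 + 29\right)} \left(-12 + 29\right)} = - \frac{96284}{3288 + 2 \cdot 29 \frac{1}{-1 + 29 - 1802} \cdot 17} = - \frac{96284}{3288 + 2 \cdot 29 \frac{1}{-1774} \cdot 17} = - \frac{96284}{3288 + 2 \cdot 29 \left(- \frac{1}{1774}\right) 17} = - \frac{96284}{3288 - \frac{493}{887}} = - \frac{96284}{\frac{2915963}{887}} = \left(-96284\right) \frac{887}{2915963} = - \frac{85403908}{2915963}$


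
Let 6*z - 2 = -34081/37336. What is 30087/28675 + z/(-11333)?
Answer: 76382909172611/72799325180400 ≈ 1.0492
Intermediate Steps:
z = 40591/224016 (z = ⅓ + (-34081/37336)/6 = ⅓ + (-34081*1/37336)/6 = ⅓ + (⅙)*(-34081/37336) = ⅓ - 34081/224016 = 40591/224016 ≈ 0.18120)
30087/28675 + z/(-11333) = 30087/28675 + (40591/224016)/(-11333) = 30087*(1/28675) + (40591/224016)*(-1/11333) = 30087/28675 - 40591/2538773328 = 76382909172611/72799325180400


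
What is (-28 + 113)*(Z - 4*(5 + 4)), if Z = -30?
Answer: -5610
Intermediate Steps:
(-28 + 113)*(Z - 4*(5 + 4)) = (-28 + 113)*(-30 - 4*(5 + 4)) = 85*(-30 - 4*9) = 85*(-30 - 1*36) = 85*(-30 - 36) = 85*(-66) = -5610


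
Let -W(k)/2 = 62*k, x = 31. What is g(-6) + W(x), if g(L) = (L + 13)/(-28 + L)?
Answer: -130703/34 ≈ -3844.2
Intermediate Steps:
g(L) = (13 + L)/(-28 + L)
W(k) = -124*k
g(-6) + W(x) = (13 - 6)/(-28 - 6) - 124*31 = 7/(-34) - 3844 = -1/34*7 - 3844 = -7/34 - 3844 = -130703/34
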